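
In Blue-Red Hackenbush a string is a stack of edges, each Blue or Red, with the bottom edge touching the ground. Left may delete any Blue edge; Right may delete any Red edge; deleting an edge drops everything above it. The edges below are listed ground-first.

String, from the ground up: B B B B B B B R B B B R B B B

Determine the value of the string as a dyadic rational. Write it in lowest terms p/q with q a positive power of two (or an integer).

1775/256

step 1: add B to get B; options L={ 0 } R={ none } gives 1
step 2: add B to get BB; options L={ 0, 1 } R={ none } gives 2
step 3: add B to get BBB; options L={ 0, 1, 2 } R={ none } gives 3
step 4: add B to get BBBB; options L={ 0, 1, 2, 3 } R={ none } gives 4
step 5: add B to get BBBBB; options L={ 0, 1, 2, 3, 4 } R={ none } gives 5
step 6: add B to get BBBBBB; options L={ 0, 1, 2, 3, 4, 5 } R={ none } gives 6
step 7: add B to get BBBBBBB; options L={ 0, 1, 2, 3, 4, 5, 6 } R={ none } gives 7
step 8: add R to get BBBBBBBR; options L={ 0, 1, 2, 3, 4, 5, 6 } R={ 7 } gives 13/2
step 9: add B to get BBBBBBBRB; options L={ 0, 1, 2, 3, 4, 5, 6, 13/2 } R={ 7 } gives 27/4
step 10: add B to get BBBBBBBRBB; options L={ 0, 1, 2, 3, 4, 5, 6, 13/2, 27/4 } R={ 7 } gives 55/8
step 11: add B to get BBBBBBBRBBB; options L={ 0, 1, 2, 3, 4, 5, 6, 13/2, 27/4, 55/8 } R={ 7 } gives 111/16
step 12: add R to get BBBBBBBRBBBR; options L={ 0, 1, 2, 3, 4, 5, 6, 13/2, 27/4, 55/8 } R={ 111/16, 7 } gives 221/32
step 13: add B to get BBBBBBBRBBBRB; options L={ 0, 1, 2, 3, 4, 5, 6, 13/2, 27/4, 55/8, 221/32 } R={ 111/16, 7 } gives 443/64
step 14: add B to get BBBBBBBRBBBRBB; options L={ 0, 1, 2, 3, 4, 5, 6, 13/2, 27/4, 55/8, 221/32, 443/64 } R={ 111/16, 7 } gives 887/128
step 15: add B to get BBBBBBBRBBBRBBB; options L={ 0, 1, 2, 3, 4, 5, 6, 13/2, 27/4, 55/8, 221/32, 443/64, 887/128 } R={ 111/16, 7 } gives 1775/256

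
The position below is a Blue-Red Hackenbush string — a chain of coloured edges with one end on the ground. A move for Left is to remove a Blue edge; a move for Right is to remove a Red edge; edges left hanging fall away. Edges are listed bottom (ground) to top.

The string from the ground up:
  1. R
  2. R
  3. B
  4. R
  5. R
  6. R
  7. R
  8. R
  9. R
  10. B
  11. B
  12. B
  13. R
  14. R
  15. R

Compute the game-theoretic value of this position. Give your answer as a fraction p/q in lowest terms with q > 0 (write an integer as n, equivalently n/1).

-16271/8192

1 of 15 · R · max L −∞ · min R 0 gives -1
2 of 15 · RR · max L −∞ · min R -1 gives -2
3 of 15 · RRB · max L -2 · min R -1 gives -3/2
4 of 15 · RRBR · max L -2 · min R -3/2 gives -7/4
5 of 15 · RRBRR · max L -2 · min R -7/4 gives -15/8
6 of 15 · RRBRRR · max L -2 · min R -15/8 gives -31/16
7 of 15 · RRBRRRR · max L -2 · min R -31/16 gives -63/32
8 of 15 · RRBRRRRR · max L -2 · min R -63/32 gives -127/64
9 of 15 · RRBRRRRRR · max L -2 · min R -127/64 gives -255/128
10 of 15 · RRBRRRRRRB · max L -255/128 · min R -127/64 gives -509/256
11 of 15 · RRBRRRRRRBB · max L -509/256 · min R -127/64 gives -1017/512
12 of 15 · RRBRRRRRRBBB · max L -1017/512 · min R -127/64 gives -2033/1024
13 of 15 · RRBRRRRRRBBBR · max L -1017/512 · min R -2033/1024 gives -4067/2048
14 of 15 · RRBRRRRRRBBBRR · max L -1017/512 · min R -4067/2048 gives -8135/4096
15 of 15 · RRBRRRRRRBBBRRR · max L -1017/512 · min R -8135/4096 gives -16271/8192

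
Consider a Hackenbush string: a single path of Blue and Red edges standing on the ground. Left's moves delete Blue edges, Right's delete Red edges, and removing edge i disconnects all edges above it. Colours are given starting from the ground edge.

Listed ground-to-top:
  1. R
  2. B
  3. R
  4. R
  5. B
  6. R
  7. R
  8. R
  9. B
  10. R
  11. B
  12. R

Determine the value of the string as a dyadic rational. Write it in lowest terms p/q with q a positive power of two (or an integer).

Recurse on prefixes of the 12-edge string R B R R B R R R B R B R:
G(R) = { — | 0 } gives -1
G(RB) = { -1 | 0 } gives -1/2
G(RBR) = { -1 | -1/2; 0 } gives -3/4
G(RBRR) = { -1 | -3/4; -1/2; 0 } gives -7/8
G(RBRRB) = { -1; -7/8 | -3/4; -1/2; 0 } gives -13/16
G(RBRRBR) = { -1; -7/8 | -13/16; -3/4; -1/2; 0 } gives -27/32
G(RBRRBRR) = { -1; -7/8 | -27/32; -13/16; -3/4; -1/2; 0 } gives -55/64
G(RBRRBRRR) = { -1; -7/8 | -55/64; -27/32; -13/16; -3/4; -1/2; 0 } gives -111/128
G(RBRRBRRRB) = { -1; -7/8; -111/128 | -55/64; -27/32; -13/16; -3/4; -1/2; 0 } gives -221/256
G(RBRRBRRRBR) = { -1; -7/8; -111/128 | -221/256; -55/64; -27/32; -13/16; -3/4; -1/2; 0 } gives -443/512
G(RBRRBRRRBRB) = { -1; -7/8; -111/128; -443/512 | -221/256; -55/64; -27/32; -13/16; -3/4; -1/2; 0 } gives -885/1024
G(RBRRBRRRBRBR) = { -1; -7/8; -111/128; -443/512 | -885/1024; -221/256; -55/64; -27/32; -13/16; -3/4; -1/2; 0 } gives -1771/2048

-1771/2048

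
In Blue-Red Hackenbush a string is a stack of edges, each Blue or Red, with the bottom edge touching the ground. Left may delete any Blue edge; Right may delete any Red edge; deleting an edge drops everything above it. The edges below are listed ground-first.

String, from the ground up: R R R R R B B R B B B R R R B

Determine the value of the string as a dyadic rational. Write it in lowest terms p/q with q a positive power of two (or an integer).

-4381/1024

Prefix values for R R R R R B B R B B B R R R B via {L|R} + simplicity:
val_1 [R]  L=[—]  R=[0]  -> -1
val_2 [RR]  L=[—]  R=[-1,0]  -> -2
val_3 [RRR]  L=[—]  R=[-2,-1,0]  -> -3
val_4 [RRRR]  L=[—]  R=[-3,-2,-1,0]  -> -4
val_5 [RRRRR]  L=[—]  R=[-4,-3,-2,-1,0]  -> -5
val_6 [RRRRRB]  L=[-5]  R=[-4,-3,-2,-1,0]  -> -9/2
val_7 [RRRRRBB]  L=[-5,-9/2]  R=[-4,-3,-2,-1,0]  -> -17/4
val_8 [RRRRRBBR]  L=[-5,-9/2]  R=[-17/4,-4,-3,-2,-1,0]  -> -35/8
val_9 [RRRRRBBRB]  L=[-5,-9/2,-35/8]  R=[-17/4,-4,-3,-2,-1,0]  -> -69/16
val_10 [RRRRRBBRBB]  L=[-5,-9/2,-35/8,-69/16]  R=[-17/4,-4,-3,-2,-1,0]  -> -137/32
val_11 [RRRRRBBRBBB]  L=[-5,-9/2,-35/8,-69/16,-137/32]  R=[-17/4,-4,-3,-2,-1,0]  -> -273/64
val_12 [RRRRRBBRBBBR]  L=[-5,-9/2,-35/8,-69/16,-137/32]  R=[-273/64,-17/4,-4,-3,-2,-1,0]  -> -547/128
val_13 [RRRRRBBRBBBRR]  L=[-5,-9/2,-35/8,-69/16,-137/32]  R=[-547/128,-273/64,-17/4,-4,-3,-2,-1,0]  -> -1095/256
val_14 [RRRRRBBRBBBRRR]  L=[-5,-9/2,-35/8,-69/16,-137/32]  R=[-1095/256,-547/128,-273/64,-17/4,-4,-3,-2,-1,0]  -> -2191/512
val_15 [RRRRRBBRBBBRRRB]  L=[-5,-9/2,-35/8,-69/16,-137/32,-2191/512]  R=[-1095/256,-547/128,-273/64,-17/4,-4,-3,-2,-1,0]  -> -4381/1024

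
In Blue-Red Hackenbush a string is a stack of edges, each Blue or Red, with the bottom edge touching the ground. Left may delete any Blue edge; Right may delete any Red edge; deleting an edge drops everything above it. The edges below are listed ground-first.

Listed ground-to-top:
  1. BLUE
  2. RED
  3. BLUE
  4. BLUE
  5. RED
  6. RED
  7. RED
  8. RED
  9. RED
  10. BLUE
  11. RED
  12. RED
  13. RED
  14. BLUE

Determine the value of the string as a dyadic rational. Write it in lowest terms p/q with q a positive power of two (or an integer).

6179/8192

edge 1 of 14 (BLUE): { 0 | · } gives 1
edge 2 of 14 (RED): { 0 | 1 } gives 1/2
edge 3 of 14 (BLUE): { 0,1/2 | 1 } gives 3/4
edge 4 of 14 (BLUE): { 0,1/2,3/4 | 1 } gives 7/8
edge 5 of 14 (RED): { 0,1/2,3/4 | 7/8,1 } gives 13/16
edge 6 of 14 (RED): { 0,1/2,3/4 | 13/16,7/8,1 } gives 25/32
edge 7 of 14 (RED): { 0,1/2,3/4 | 25/32,13/16,7/8,1 } gives 49/64
edge 8 of 14 (RED): { 0,1/2,3/4 | 49/64,25/32,13/16,7/8,1 } gives 97/128
edge 9 of 14 (RED): { 0,1/2,3/4 | 97/128,49/64,25/32,13/16,7/8,1 } gives 193/256
edge 10 of 14 (BLUE): { 0,1/2,3/4,193/256 | 97/128,49/64,25/32,13/16,7/8,1 } gives 387/512
edge 11 of 14 (RED): { 0,1/2,3/4,193/256 | 387/512,97/128,49/64,25/32,13/16,7/8,1 } gives 773/1024
edge 12 of 14 (RED): { 0,1/2,3/4,193/256 | 773/1024,387/512,97/128,49/64,25/32,13/16,7/8,1 } gives 1545/2048
edge 13 of 14 (RED): { 0,1/2,3/4,193/256 | 1545/2048,773/1024,387/512,97/128,49/64,25/32,13/16,7/8,1 } gives 3089/4096
edge 14 of 14 (BLUE): { 0,1/2,3/4,193/256,3089/4096 | 1545/2048,773/1024,387/512,97/128,49/64,25/32,13/16,7/8,1 } gives 6179/8192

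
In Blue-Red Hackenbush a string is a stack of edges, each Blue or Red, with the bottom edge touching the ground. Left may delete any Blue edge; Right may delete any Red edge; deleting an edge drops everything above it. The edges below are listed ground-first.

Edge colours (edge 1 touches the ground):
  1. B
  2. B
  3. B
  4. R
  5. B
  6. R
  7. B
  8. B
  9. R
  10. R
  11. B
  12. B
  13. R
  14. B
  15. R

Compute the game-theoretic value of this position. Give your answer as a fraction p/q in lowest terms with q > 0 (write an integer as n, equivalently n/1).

11061/4096

Prefix values for B B B R B R B B R R B B R B R via {L|R} + simplicity:
1 of 15 · B · max L 0 · min R +∞ ⇒ 1
2 of 15 · BB · max L 1 · min R +∞ ⇒ 2
3 of 15 · BBB · max L 2 · min R +∞ ⇒ 3
4 of 15 · BBBR · max L 2 · min R 3 ⇒ 5/2
5 of 15 · BBBRB · max L 5/2 · min R 3 ⇒ 11/4
6 of 15 · BBBRBR · max L 5/2 · min R 11/4 ⇒ 21/8
7 of 15 · BBBRBRB · max L 21/8 · min R 11/4 ⇒ 43/16
8 of 15 · BBBRBRBB · max L 43/16 · min R 11/4 ⇒ 87/32
9 of 15 · BBBRBRBBR · max L 43/16 · min R 87/32 ⇒ 173/64
10 of 15 · BBBRBRBBRR · max L 43/16 · min R 173/64 ⇒ 345/128
11 of 15 · BBBRBRBBRRB · max L 345/128 · min R 173/64 ⇒ 691/256
12 of 15 · BBBRBRBBRRBB · max L 691/256 · min R 173/64 ⇒ 1383/512
13 of 15 · BBBRBRBBRRBBR · max L 691/256 · min R 1383/512 ⇒ 2765/1024
14 of 15 · BBBRBRBBRRBBRB · max L 2765/1024 · min R 1383/512 ⇒ 5531/2048
15 of 15 · BBBRBRBBRRBBRBR · max L 2765/1024 · min R 5531/2048 ⇒ 11061/4096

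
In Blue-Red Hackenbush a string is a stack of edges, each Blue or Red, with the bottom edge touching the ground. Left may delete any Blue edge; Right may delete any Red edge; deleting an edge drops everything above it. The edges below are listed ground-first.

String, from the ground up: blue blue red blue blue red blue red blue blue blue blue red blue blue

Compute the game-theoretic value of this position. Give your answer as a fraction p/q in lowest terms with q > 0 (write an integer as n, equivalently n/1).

Recurse on prefixes of the 15-edge string blue blue red blue blue red blue red blue blue blue blue red blue blue:
b: Left { 0 }, Right { none } => simplest 1
bb: Left { 0,1 }, Right { none } => simplest 2
bbr: Left { 0,1 }, Right { 2 } => simplest 3/2
bbrb: Left { 0,1,3/2 }, Right { 2 } => simplest 7/4
bbrbb: Left { 0,1,3/2,7/4 }, Right { 2 } => simplest 15/8
bbrbbr: Left { 0,1,3/2,7/4 }, Right { 15/8,2 } => simplest 29/16
bbrbbrb: Left { 0,1,3/2,7/4,29/16 }, Right { 15/8,2 } => simplest 59/32
bbrbbrbr: Left { 0,1,3/2,7/4,29/16 }, Right { 59/32,15/8,2 } => simplest 117/64
bbrbbrbrb: Left { 0,1,3/2,7/4,29/16,117/64 }, Right { 59/32,15/8,2 } => simplest 235/128
bbrbbrbrbb: Left { 0,1,3/2,7/4,29/16,117/64,235/128 }, Right { 59/32,15/8,2 } => simplest 471/256
bbrbbrbrbbb: Left { 0,1,3/2,7/4,29/16,117/64,235/128,471/256 }, Right { 59/32,15/8,2 } => simplest 943/512
bbrbbrbrbbbb: Left { 0,1,3/2,7/4,29/16,117/64,235/128,471/256,943/512 }, Right { 59/32,15/8,2 } => simplest 1887/1024
bbrbbrbrbbbbr: Left { 0,1,3/2,7/4,29/16,117/64,235/128,471/256,943/512 }, Right { 1887/1024,59/32,15/8,2 } => simplest 3773/2048
bbrbbrbrbbbbrb: Left { 0,1,3/2,7/4,29/16,117/64,235/128,471/256,943/512,3773/2048 }, Right { 1887/1024,59/32,15/8,2 } => simplest 7547/4096
bbrbbrbrbbbbrbb: Left { 0,1,3/2,7/4,29/16,117/64,235/128,471/256,943/512,3773/2048,7547/4096 }, Right { 1887/1024,59/32,15/8,2 } => simplest 15095/8192

15095/8192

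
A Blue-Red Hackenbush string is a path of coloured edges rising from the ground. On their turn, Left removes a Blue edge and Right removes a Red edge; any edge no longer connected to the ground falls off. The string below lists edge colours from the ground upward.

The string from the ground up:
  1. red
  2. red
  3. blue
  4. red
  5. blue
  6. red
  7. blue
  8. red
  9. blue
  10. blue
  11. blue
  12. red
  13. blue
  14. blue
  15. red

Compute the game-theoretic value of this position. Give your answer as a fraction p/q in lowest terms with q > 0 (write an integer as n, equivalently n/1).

edge 1 of 15 (red): { (no moves) | 0 } gives -1
edge 2 of 15 (red): { (no moves) | -1,0 } gives -2
edge 3 of 15 (blue): { -2 | -1,0 } gives -3/2
edge 4 of 15 (red): { -2 | -3/2,-1,0 } gives -7/4
edge 5 of 15 (blue): { -2,-7/4 | -3/2,-1,0 } gives -13/8
edge 6 of 15 (red): { -2,-7/4 | -13/8,-3/2,-1,0 } gives -27/16
edge 7 of 15 (blue): { -2,-7/4,-27/16 | -13/8,-3/2,-1,0 } gives -53/32
edge 8 of 15 (red): { -2,-7/4,-27/16 | -53/32,-13/8,-3/2,-1,0 } gives -107/64
edge 9 of 15 (blue): { -2,-7/4,-27/16,-107/64 | -53/32,-13/8,-3/2,-1,0 } gives -213/128
edge 10 of 15 (blue): { -2,-7/4,-27/16,-107/64,-213/128 | -53/32,-13/8,-3/2,-1,0 } gives -425/256
edge 11 of 15 (blue): { -2,-7/4,-27/16,-107/64,-213/128,-425/256 | -53/32,-13/8,-3/2,-1,0 } gives -849/512
edge 12 of 15 (red): { -2,-7/4,-27/16,-107/64,-213/128,-425/256 | -849/512,-53/32,-13/8,-3/2,-1,0 } gives -1699/1024
edge 13 of 15 (blue): { -2,-7/4,-27/16,-107/64,-213/128,-425/256,-1699/1024 | -849/512,-53/32,-13/8,-3/2,-1,0 } gives -3397/2048
edge 14 of 15 (blue): { -2,-7/4,-27/16,-107/64,-213/128,-425/256,-1699/1024,-3397/2048 | -849/512,-53/32,-13/8,-3/2,-1,0 } gives -6793/4096
edge 15 of 15 (red): { -2,-7/4,-27/16,-107/64,-213/128,-425/256,-1699/1024,-3397/2048 | -6793/4096,-849/512,-53/32,-13/8,-3/2,-1,0 } gives -13587/8192

-13587/8192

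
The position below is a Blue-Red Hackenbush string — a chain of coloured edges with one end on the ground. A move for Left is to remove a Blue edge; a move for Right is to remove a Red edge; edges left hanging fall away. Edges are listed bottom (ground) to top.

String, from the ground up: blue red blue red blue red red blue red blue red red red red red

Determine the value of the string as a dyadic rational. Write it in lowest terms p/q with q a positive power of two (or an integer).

Prefix values for blue red blue red blue red red blue red blue red red red red red via {L|R} + simplicity:
val(b) = { 0 | — } = 1
val(br) = { 0 | 1 } = 1/2
val(brb) = { 0, 1/2 | 1 } = 3/4
val(brbr) = { 0, 1/2 | 3/4, 1 } = 5/8
val(brbrb) = { 0, 1/2, 5/8 | 3/4, 1 } = 11/16
val(brbrbr) = { 0, 1/2, 5/8 | 11/16, 3/4, 1 } = 21/32
val(brbrbrr) = { 0, 1/2, 5/8 | 21/32, 11/16, 3/4, 1 } = 41/64
val(brbrbrrb) = { 0, 1/2, 5/8, 41/64 | 21/32, 11/16, 3/4, 1 } = 83/128
val(brbrbrrbr) = { 0, 1/2, 5/8, 41/64 | 83/128, 21/32, 11/16, 3/4, 1 } = 165/256
val(brbrbrrbrb) = { 0, 1/2, 5/8, 41/64, 165/256 | 83/128, 21/32, 11/16, 3/4, 1 } = 331/512
val(brbrbrrbrbr) = { 0, 1/2, 5/8, 41/64, 165/256 | 331/512, 83/128, 21/32, 11/16, 3/4, 1 } = 661/1024
val(brbrbrrbrbrr) = { 0, 1/2, 5/8, 41/64, 165/256 | 661/1024, 331/512, 83/128, 21/32, 11/16, 3/4, 1 } = 1321/2048
val(brbrbrrbrbrrr) = { 0, 1/2, 5/8, 41/64, 165/256 | 1321/2048, 661/1024, 331/512, 83/128, 21/32, 11/16, 3/4, 1 } = 2641/4096
val(brbrbrrbrbrrrr) = { 0, 1/2, 5/8, 41/64, 165/256 | 2641/4096, 1321/2048, 661/1024, 331/512, 83/128, 21/32, 11/16, 3/4, 1 } = 5281/8192
val(brbrbrrbrbrrrrr) = { 0, 1/2, 5/8, 41/64, 165/256 | 5281/8192, 2641/4096, 1321/2048, 661/1024, 331/512, 83/128, 21/32, 11/16, 3/4, 1 } = 10561/16384

10561/16384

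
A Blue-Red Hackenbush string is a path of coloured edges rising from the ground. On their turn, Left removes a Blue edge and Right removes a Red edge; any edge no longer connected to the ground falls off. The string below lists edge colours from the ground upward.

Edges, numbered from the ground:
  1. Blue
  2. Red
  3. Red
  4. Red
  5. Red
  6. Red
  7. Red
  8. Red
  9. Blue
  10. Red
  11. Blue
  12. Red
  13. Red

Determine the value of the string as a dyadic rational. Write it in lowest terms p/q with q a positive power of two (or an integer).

41/4096

edge 1 of 13 (Blue): { 0 | (no moves) } => 1
edge 2 of 13 (Red): { 0 | 1 } => 1/2
edge 3 of 13 (Red): { 0 | 1/2, 1 } => 1/4
edge 4 of 13 (Red): { 0 | 1/4, 1/2, 1 } => 1/8
edge 5 of 13 (Red): { 0 | 1/8, 1/4, 1/2, 1 } => 1/16
edge 6 of 13 (Red): { 0 | 1/16, 1/8, 1/4, 1/2, 1 } => 1/32
edge 7 of 13 (Red): { 0 | 1/32, 1/16, 1/8, 1/4, 1/2, 1 } => 1/64
edge 8 of 13 (Red): { 0 | 1/64, 1/32, 1/16, 1/8, 1/4, 1/2, 1 } => 1/128
edge 9 of 13 (Blue): { 0, 1/128 | 1/64, 1/32, 1/16, 1/8, 1/4, 1/2, 1 } => 3/256
edge 10 of 13 (Red): { 0, 1/128 | 3/256, 1/64, 1/32, 1/16, 1/8, 1/4, 1/2, 1 } => 5/512
edge 11 of 13 (Blue): { 0, 1/128, 5/512 | 3/256, 1/64, 1/32, 1/16, 1/8, 1/4, 1/2, 1 } => 11/1024
edge 12 of 13 (Red): { 0, 1/128, 5/512 | 11/1024, 3/256, 1/64, 1/32, 1/16, 1/8, 1/4, 1/2, 1 } => 21/2048
edge 13 of 13 (Red): { 0, 1/128, 5/512 | 21/2048, 11/1024, 3/256, 1/64, 1/32, 1/16, 1/8, 1/4, 1/2, 1 } => 41/4096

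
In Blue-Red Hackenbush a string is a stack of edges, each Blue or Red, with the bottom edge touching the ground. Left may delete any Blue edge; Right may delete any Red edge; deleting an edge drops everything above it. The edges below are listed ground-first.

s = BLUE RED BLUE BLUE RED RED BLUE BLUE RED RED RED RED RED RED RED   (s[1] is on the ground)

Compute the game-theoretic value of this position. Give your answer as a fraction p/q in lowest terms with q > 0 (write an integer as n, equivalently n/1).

Prefix values for BLUE RED BLUE BLUE RED RED BLUE BLUE RED RED RED RED RED RED RED via {L|R} + simplicity:
1 of 15 · B · max L 0 · min R +∞ — 1
2 of 15 · BR · max L 0 · min R 1 — 1/2
3 of 15 · BRB · max L 1/2 · min R 1 — 3/4
4 of 15 · BRBB · max L 3/4 · min R 1 — 7/8
5 of 15 · BRBBR · max L 3/4 · min R 7/8 — 13/16
6 of 15 · BRBBRR · max L 3/4 · min R 13/16 — 25/32
7 of 15 · BRBBRRB · max L 25/32 · min R 13/16 — 51/64
8 of 15 · BRBBRRBB · max L 51/64 · min R 13/16 — 103/128
9 of 15 · BRBBRRBBR · max L 51/64 · min R 103/128 — 205/256
10 of 15 · BRBBRRBBRR · max L 51/64 · min R 205/256 — 409/512
11 of 15 · BRBBRRBBRRR · max L 51/64 · min R 409/512 — 817/1024
12 of 15 · BRBBRRBBRRRR · max L 51/64 · min R 817/1024 — 1633/2048
13 of 15 · BRBBRRBBRRRRR · max L 51/64 · min R 1633/2048 — 3265/4096
14 of 15 · BRBBRRBBRRRRRR · max L 51/64 · min R 3265/4096 — 6529/8192
15 of 15 · BRBBRRBBRRRRRRR · max L 51/64 · min R 6529/8192 — 13057/16384

13057/16384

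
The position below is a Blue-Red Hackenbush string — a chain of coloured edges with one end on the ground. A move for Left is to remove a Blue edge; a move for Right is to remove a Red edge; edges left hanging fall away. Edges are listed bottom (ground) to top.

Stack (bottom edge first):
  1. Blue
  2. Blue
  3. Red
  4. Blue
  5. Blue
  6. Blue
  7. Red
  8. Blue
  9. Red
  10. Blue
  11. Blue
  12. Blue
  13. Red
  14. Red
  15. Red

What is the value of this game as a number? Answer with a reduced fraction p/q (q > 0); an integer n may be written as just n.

15729/8192

G_1 [B]  L=[0]  R=[none]  => 1
G_2 [BB]  L=[0,1]  R=[none]  => 2
G_3 [BBR]  L=[0,1]  R=[2]  => 3/2
G_4 [BBRB]  L=[0,1,3/2]  R=[2]  => 7/4
G_5 [BBRBB]  L=[0,1,3/2,7/4]  R=[2]  => 15/8
G_6 [BBRBBB]  L=[0,1,3/2,7/4,15/8]  R=[2]  => 31/16
G_7 [BBRBBBR]  L=[0,1,3/2,7/4,15/8]  R=[31/16,2]  => 61/32
G_8 [BBRBBBRB]  L=[0,1,3/2,7/4,15/8,61/32]  R=[31/16,2]  => 123/64
G_9 [BBRBBBRBR]  L=[0,1,3/2,7/4,15/8,61/32]  R=[123/64,31/16,2]  => 245/128
G_10 [BBRBBBRBRB]  L=[0,1,3/2,7/4,15/8,61/32,245/128]  R=[123/64,31/16,2]  => 491/256
G_11 [BBRBBBRBRBB]  L=[0,1,3/2,7/4,15/8,61/32,245/128,491/256]  R=[123/64,31/16,2]  => 983/512
G_12 [BBRBBBRBRBBB]  L=[0,1,3/2,7/4,15/8,61/32,245/128,491/256,983/512]  R=[123/64,31/16,2]  => 1967/1024
G_13 [BBRBBBRBRBBBR]  L=[0,1,3/2,7/4,15/8,61/32,245/128,491/256,983/512]  R=[1967/1024,123/64,31/16,2]  => 3933/2048
G_14 [BBRBBBRBRBBBRR]  L=[0,1,3/2,7/4,15/8,61/32,245/128,491/256,983/512]  R=[3933/2048,1967/1024,123/64,31/16,2]  => 7865/4096
G_15 [BBRBBBRBRBBBRRR]  L=[0,1,3/2,7/4,15/8,61/32,245/128,491/256,983/512]  R=[7865/4096,3933/2048,1967/1024,123/64,31/16,2]  => 15729/8192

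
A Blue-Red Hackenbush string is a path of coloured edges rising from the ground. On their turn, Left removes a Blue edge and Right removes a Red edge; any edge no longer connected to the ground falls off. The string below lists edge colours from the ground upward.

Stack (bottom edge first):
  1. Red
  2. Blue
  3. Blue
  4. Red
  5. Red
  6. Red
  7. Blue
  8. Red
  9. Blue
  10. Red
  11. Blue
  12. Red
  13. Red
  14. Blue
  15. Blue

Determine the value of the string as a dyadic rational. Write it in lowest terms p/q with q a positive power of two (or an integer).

v(R) = { none | 0 } — -1
v(RB) = { -1 | 0 } — -1/2
v(RBB) = { -1 -1/2 | 0 } — -1/4
v(RBBR) = { -1 -1/2 | -1/4 0 } — -3/8
v(RBBRR) = { -1 -1/2 | -3/8 -1/4 0 } — -7/16
v(RBBRRR) = { -1 -1/2 | -7/16 -3/8 -1/4 0 } — -15/32
v(RBBRRRB) = { -1 -1/2 -15/32 | -7/16 -3/8 -1/4 0 } — -29/64
v(RBBRRRBR) = { -1 -1/2 -15/32 | -29/64 -7/16 -3/8 -1/4 0 } — -59/128
v(RBBRRRBRB) = { -1 -1/2 -15/32 -59/128 | -29/64 -7/16 -3/8 -1/4 0 } — -117/256
v(RBBRRRBRBR) = { -1 -1/2 -15/32 -59/128 | -117/256 -29/64 -7/16 -3/8 -1/4 0 } — -235/512
v(RBBRRRBRBRB) = { -1 -1/2 -15/32 -59/128 -235/512 | -117/256 -29/64 -7/16 -3/8 -1/4 0 } — -469/1024
v(RBBRRRBRBRBR) = { -1 -1/2 -15/32 -59/128 -235/512 | -469/1024 -117/256 -29/64 -7/16 -3/8 -1/4 0 } — -939/2048
v(RBBRRRBRBRBRR) = { -1 -1/2 -15/32 -59/128 -235/512 | -939/2048 -469/1024 -117/256 -29/64 -7/16 -3/8 -1/4 0 } — -1879/4096
v(RBBRRRBRBRBRRB) = { -1 -1/2 -15/32 -59/128 -235/512 -1879/4096 | -939/2048 -469/1024 -117/256 -29/64 -7/16 -3/8 -1/4 0 } — -3757/8192
v(RBBRRRBRBRBRRBB) = { -1 -1/2 -15/32 -59/128 -235/512 -1879/4096 -3757/8192 | -939/2048 -469/1024 -117/256 -29/64 -7/16 -3/8 -1/4 0 } — -7513/16384

-7513/16384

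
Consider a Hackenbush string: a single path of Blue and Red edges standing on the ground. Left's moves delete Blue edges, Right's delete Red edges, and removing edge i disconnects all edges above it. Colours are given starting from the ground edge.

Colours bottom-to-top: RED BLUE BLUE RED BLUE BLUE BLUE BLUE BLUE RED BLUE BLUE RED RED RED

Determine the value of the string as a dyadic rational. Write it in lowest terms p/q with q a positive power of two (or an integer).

-4175/16384

Build G(s[:k]) for k = 1..15, string s = RED BLUE BLUE RED BLUE BLUE BLUE BLUE BLUE RED BLUE BLUE RED RED RED.
G_1 [R]  L=[·]  R=[0]  → -1
G_2 [RB]  L=[-1]  R=[0]  → -1/2
G_3 [RBB]  L=[-1 -1/2]  R=[0]  → -1/4
G_4 [RBBR]  L=[-1 -1/2]  R=[-1/4 0]  → -3/8
G_5 [RBBRB]  L=[-1 -1/2 -3/8]  R=[-1/4 0]  → -5/16
G_6 [RBBRBB]  L=[-1 -1/2 -3/8 -5/16]  R=[-1/4 0]  → -9/32
G_7 [RBBRBBB]  L=[-1 -1/2 -3/8 -5/16 -9/32]  R=[-1/4 0]  → -17/64
G_8 [RBBRBBBB]  L=[-1 -1/2 -3/8 -5/16 -9/32 -17/64]  R=[-1/4 0]  → -33/128
G_9 [RBBRBBBBB]  L=[-1 -1/2 -3/8 -5/16 -9/32 -17/64 -33/128]  R=[-1/4 0]  → -65/256
G_10 [RBBRBBBBBR]  L=[-1 -1/2 -3/8 -5/16 -9/32 -17/64 -33/128]  R=[-65/256 -1/4 0]  → -131/512
G_11 [RBBRBBBBBRB]  L=[-1 -1/2 -3/8 -5/16 -9/32 -17/64 -33/128 -131/512]  R=[-65/256 -1/4 0]  → -261/1024
G_12 [RBBRBBBBBRBB]  L=[-1 -1/2 -3/8 -5/16 -9/32 -17/64 -33/128 -131/512 -261/1024]  R=[-65/256 -1/4 0]  → -521/2048
G_13 [RBBRBBBBBRBBR]  L=[-1 -1/2 -3/8 -5/16 -9/32 -17/64 -33/128 -131/512 -261/1024]  R=[-521/2048 -65/256 -1/4 0]  → -1043/4096
G_14 [RBBRBBBBBRBBRR]  L=[-1 -1/2 -3/8 -5/16 -9/32 -17/64 -33/128 -131/512 -261/1024]  R=[-1043/4096 -521/2048 -65/256 -1/4 0]  → -2087/8192
G_15 [RBBRBBBBBRBBRRR]  L=[-1 -1/2 -3/8 -5/16 -9/32 -17/64 -33/128 -131/512 -261/1024]  R=[-2087/8192 -1043/4096 -521/2048 -65/256 -1/4 0]  → -4175/16384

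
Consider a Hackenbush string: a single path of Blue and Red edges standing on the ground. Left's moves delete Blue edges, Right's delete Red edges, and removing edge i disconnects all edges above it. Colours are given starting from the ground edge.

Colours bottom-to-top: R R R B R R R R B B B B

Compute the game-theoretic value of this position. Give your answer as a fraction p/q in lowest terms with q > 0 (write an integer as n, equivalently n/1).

Prefix values for R R R B R R R R B B B B via {L|R} + simplicity:
edge 1 of 12 (R): { ∅ | 0 } gives -1
edge 2 of 12 (R): { ∅ | -1,0 } gives -2
edge 3 of 12 (R): { ∅ | -2,-1,0 } gives -3
edge 4 of 12 (B): { -3 | -2,-1,0 } gives -5/2
edge 5 of 12 (R): { -3 | -5/2,-2,-1,0 } gives -11/4
edge 6 of 12 (R): { -3 | -11/4,-5/2,-2,-1,0 } gives -23/8
edge 7 of 12 (R): { -3 | -23/8,-11/4,-5/2,-2,-1,0 } gives -47/16
edge 8 of 12 (R): { -3 | -47/16,-23/8,-11/4,-5/2,-2,-1,0 } gives -95/32
edge 9 of 12 (B): { -3,-95/32 | -47/16,-23/8,-11/4,-5/2,-2,-1,0 } gives -189/64
edge 10 of 12 (B): { -3,-95/32,-189/64 | -47/16,-23/8,-11/4,-5/2,-2,-1,0 } gives -377/128
edge 11 of 12 (B): { -3,-95/32,-189/64,-377/128 | -47/16,-23/8,-11/4,-5/2,-2,-1,0 } gives -753/256
edge 12 of 12 (B): { -3,-95/32,-189/64,-377/128,-753/256 | -47/16,-23/8,-11/4,-5/2,-2,-1,0 } gives -1505/512

-1505/512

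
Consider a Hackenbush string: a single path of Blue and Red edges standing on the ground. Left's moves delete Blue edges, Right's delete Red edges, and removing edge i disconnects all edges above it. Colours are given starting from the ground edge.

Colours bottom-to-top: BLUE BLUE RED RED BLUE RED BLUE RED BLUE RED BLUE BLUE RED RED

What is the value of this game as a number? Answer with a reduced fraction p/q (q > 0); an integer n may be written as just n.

1 of 14 · B · max L 0 · min R +∞ => 1
2 of 14 · BB · max L 1 · min R +∞ => 2
3 of 14 · BBR · max L 1 · min R 2 => 3/2
4 of 14 · BBRR · max L 1 · min R 3/2 => 5/4
5 of 14 · BBRRB · max L 5/4 · min R 3/2 => 11/8
6 of 14 · BBRRBR · max L 5/4 · min R 11/8 => 21/16
7 of 14 · BBRRBRB · max L 21/16 · min R 11/8 => 43/32
8 of 14 · BBRRBRBR · max L 21/16 · min R 43/32 => 85/64
9 of 14 · BBRRBRBRB · max L 85/64 · min R 43/32 => 171/128
10 of 14 · BBRRBRBRBR · max L 85/64 · min R 171/128 => 341/256
11 of 14 · BBRRBRBRBRB · max L 341/256 · min R 171/128 => 683/512
12 of 14 · BBRRBRBRBRBB · max L 683/512 · min R 171/128 => 1367/1024
13 of 14 · BBRRBRBRBRBBR · max L 683/512 · min R 1367/1024 => 2733/2048
14 of 14 · BBRRBRBRBRBBRR · max L 683/512 · min R 2733/2048 => 5465/4096

5465/4096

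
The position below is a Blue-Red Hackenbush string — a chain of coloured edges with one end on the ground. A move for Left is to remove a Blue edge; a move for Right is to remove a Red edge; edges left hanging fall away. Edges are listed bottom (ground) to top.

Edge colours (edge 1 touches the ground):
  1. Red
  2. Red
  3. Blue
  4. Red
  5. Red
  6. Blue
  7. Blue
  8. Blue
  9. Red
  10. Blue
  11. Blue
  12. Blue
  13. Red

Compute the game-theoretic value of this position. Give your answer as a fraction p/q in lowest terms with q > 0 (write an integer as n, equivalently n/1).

-3619/2048

Prefix values for Red Red Blue Red Red Blue Blue Blue Red Blue Blue Blue Red via {L|R} + simplicity:
g_1 [R]  L=[∅]  R=[0]  -> -1
g_2 [RR]  L=[∅]  R=[-1,0]  -> -2
g_3 [RRB]  L=[-2]  R=[-1,0]  -> -3/2
g_4 [RRBR]  L=[-2]  R=[-3/2,-1,0]  -> -7/4
g_5 [RRBRR]  L=[-2]  R=[-7/4,-3/2,-1,0]  -> -15/8
g_6 [RRBRRB]  L=[-2,-15/8]  R=[-7/4,-3/2,-1,0]  -> -29/16
g_7 [RRBRRBB]  L=[-2,-15/8,-29/16]  R=[-7/4,-3/2,-1,0]  -> -57/32
g_8 [RRBRRBBB]  L=[-2,-15/8,-29/16,-57/32]  R=[-7/4,-3/2,-1,0]  -> -113/64
g_9 [RRBRRBBBR]  L=[-2,-15/8,-29/16,-57/32]  R=[-113/64,-7/4,-3/2,-1,0]  -> -227/128
g_10 [RRBRRBBBRB]  L=[-2,-15/8,-29/16,-57/32,-227/128]  R=[-113/64,-7/4,-3/2,-1,0]  -> -453/256
g_11 [RRBRRBBBRBB]  L=[-2,-15/8,-29/16,-57/32,-227/128,-453/256]  R=[-113/64,-7/4,-3/2,-1,0]  -> -905/512
g_12 [RRBRRBBBRBBB]  L=[-2,-15/8,-29/16,-57/32,-227/128,-453/256,-905/512]  R=[-113/64,-7/4,-3/2,-1,0]  -> -1809/1024
g_13 [RRBRRBBBRBBBR]  L=[-2,-15/8,-29/16,-57/32,-227/128,-453/256,-905/512]  R=[-1809/1024,-113/64,-7/4,-3/2,-1,0]  -> -3619/2048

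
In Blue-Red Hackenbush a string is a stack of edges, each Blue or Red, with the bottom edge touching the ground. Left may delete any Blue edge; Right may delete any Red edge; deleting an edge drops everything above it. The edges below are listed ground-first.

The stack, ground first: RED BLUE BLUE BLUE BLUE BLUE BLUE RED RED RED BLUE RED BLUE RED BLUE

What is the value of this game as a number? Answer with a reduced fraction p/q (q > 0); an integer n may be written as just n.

Recurse on prefixes of the 15-edge string RED BLUE BLUE BLUE BLUE BLUE BLUE RED RED RED BLUE RED BLUE RED BLUE:
R: Left { ∅ }, Right { 0 } → simplest -1
RB: Left { -1 }, Right { 0 } → simplest -1/2
RBB: Left { -1, -1/2 }, Right { 0 } → simplest -1/4
RBBB: Left { -1, -1/2, -1/4 }, Right { 0 } → simplest -1/8
RBBBB: Left { -1, -1/2, -1/4, -1/8 }, Right { 0 } → simplest -1/16
RBBBBB: Left { -1, -1/2, -1/4, -1/8, -1/16 }, Right { 0 } → simplest -1/32
RBBBBBB: Left { -1, -1/2, -1/4, -1/8, -1/16, -1/32 }, Right { 0 } → simplest -1/64
RBBBBBBR: Left { -1, -1/2, -1/4, -1/8, -1/16, -1/32 }, Right { -1/64, 0 } → simplest -3/128
RBBBBBBRR: Left { -1, -1/2, -1/4, -1/8, -1/16, -1/32 }, Right { -3/128, -1/64, 0 } → simplest -7/256
RBBBBBBRRR: Left { -1, -1/2, -1/4, -1/8, -1/16, -1/32 }, Right { -7/256, -3/128, -1/64, 0 } → simplest -15/512
RBBBBBBRRRB: Left { -1, -1/2, -1/4, -1/8, -1/16, -1/32, -15/512 }, Right { -7/256, -3/128, -1/64, 0 } → simplest -29/1024
RBBBBBBRRRBR: Left { -1, -1/2, -1/4, -1/8, -1/16, -1/32, -15/512 }, Right { -29/1024, -7/256, -3/128, -1/64, 0 } → simplest -59/2048
RBBBBBBRRRBRB: Left { -1, -1/2, -1/4, -1/8, -1/16, -1/32, -15/512, -59/2048 }, Right { -29/1024, -7/256, -3/128, -1/64, 0 } → simplest -117/4096
RBBBBBBRRRBRBR: Left { -1, -1/2, -1/4, -1/8, -1/16, -1/32, -15/512, -59/2048 }, Right { -117/4096, -29/1024, -7/256, -3/128, -1/64, 0 } → simplest -235/8192
RBBBBBBRRRBRBRB: Left { -1, -1/2, -1/4, -1/8, -1/16, -1/32, -15/512, -59/2048, -235/8192 }, Right { -117/4096, -29/1024, -7/256, -3/128, -1/64, 0 } → simplest -469/16384

-469/16384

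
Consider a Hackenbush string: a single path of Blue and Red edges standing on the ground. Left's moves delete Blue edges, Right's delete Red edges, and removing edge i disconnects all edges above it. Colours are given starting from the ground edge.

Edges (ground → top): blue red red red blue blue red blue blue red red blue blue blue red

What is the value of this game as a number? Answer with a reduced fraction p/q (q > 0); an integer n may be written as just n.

g(b) = { 0 | · } = 1
g(br) = { 0 | 1 } = 1/2
g(brr) = { 0 | 1/2,1 } = 1/4
g(brrr) = { 0 | 1/4,1/2,1 } = 1/8
g(brrrb) = { 0,1/8 | 1/4,1/2,1 } = 3/16
g(brrrbb) = { 0,1/8,3/16 | 1/4,1/2,1 } = 7/32
g(brrrbbr) = { 0,1/8,3/16 | 7/32,1/4,1/2,1 } = 13/64
g(brrrbbrb) = { 0,1/8,3/16,13/64 | 7/32,1/4,1/2,1 } = 27/128
g(brrrbbrbb) = { 0,1/8,3/16,13/64,27/128 | 7/32,1/4,1/2,1 } = 55/256
g(brrrbbrbbr) = { 0,1/8,3/16,13/64,27/128 | 55/256,7/32,1/4,1/2,1 } = 109/512
g(brrrbbrbbrr) = { 0,1/8,3/16,13/64,27/128 | 109/512,55/256,7/32,1/4,1/2,1 } = 217/1024
g(brrrbbrbbrrb) = { 0,1/8,3/16,13/64,27/128,217/1024 | 109/512,55/256,7/32,1/4,1/2,1 } = 435/2048
g(brrrbbrbbrrbb) = { 0,1/8,3/16,13/64,27/128,217/1024,435/2048 | 109/512,55/256,7/32,1/4,1/2,1 } = 871/4096
g(brrrbbrbbrrbbb) = { 0,1/8,3/16,13/64,27/128,217/1024,435/2048,871/4096 | 109/512,55/256,7/32,1/4,1/2,1 } = 1743/8192
g(brrrbbrbbrrbbbr) = { 0,1/8,3/16,13/64,27/128,217/1024,435/2048,871/4096 | 1743/8192,109/512,55/256,7/32,1/4,1/2,1 } = 3485/16384

3485/16384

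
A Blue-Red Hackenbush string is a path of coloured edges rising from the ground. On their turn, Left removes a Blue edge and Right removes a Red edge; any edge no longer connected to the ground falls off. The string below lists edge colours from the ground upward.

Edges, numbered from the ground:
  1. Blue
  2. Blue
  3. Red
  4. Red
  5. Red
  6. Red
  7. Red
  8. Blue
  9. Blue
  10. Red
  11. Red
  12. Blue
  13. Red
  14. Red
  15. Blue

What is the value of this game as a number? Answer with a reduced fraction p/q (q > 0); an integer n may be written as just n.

Prefix values for Blue Blue Red Red Red Red Red Blue Blue Red Red Blue Red Red Blue via {L|R} + simplicity:
edge 1 of 15 (Blue): { 0 | · } so 1
edge 2 of 15 (Blue): { 0; 1 | · } so 2
edge 3 of 15 (Red): { 0; 1 | 2 } so 3/2
edge 4 of 15 (Red): { 0; 1 | 3/2; 2 } so 5/4
edge 5 of 15 (Red): { 0; 1 | 5/4; 3/2; 2 } so 9/8
edge 6 of 15 (Red): { 0; 1 | 9/8; 5/4; 3/2; 2 } so 17/16
edge 7 of 15 (Red): { 0; 1 | 17/16; 9/8; 5/4; 3/2; 2 } so 33/32
edge 8 of 15 (Blue): { 0; 1; 33/32 | 17/16; 9/8; 5/4; 3/2; 2 } so 67/64
edge 9 of 15 (Blue): { 0; 1; 33/32; 67/64 | 17/16; 9/8; 5/4; 3/2; 2 } so 135/128
edge 10 of 15 (Red): { 0; 1; 33/32; 67/64 | 135/128; 17/16; 9/8; 5/4; 3/2; 2 } so 269/256
edge 11 of 15 (Red): { 0; 1; 33/32; 67/64 | 269/256; 135/128; 17/16; 9/8; 5/4; 3/2; 2 } so 537/512
edge 12 of 15 (Blue): { 0; 1; 33/32; 67/64; 537/512 | 269/256; 135/128; 17/16; 9/8; 5/4; 3/2; 2 } so 1075/1024
edge 13 of 15 (Red): { 0; 1; 33/32; 67/64; 537/512 | 1075/1024; 269/256; 135/128; 17/16; 9/8; 5/4; 3/2; 2 } so 2149/2048
edge 14 of 15 (Red): { 0; 1; 33/32; 67/64; 537/512 | 2149/2048; 1075/1024; 269/256; 135/128; 17/16; 9/8; 5/4; 3/2; 2 } so 4297/4096
edge 15 of 15 (Blue): { 0; 1; 33/32; 67/64; 537/512; 4297/4096 | 2149/2048; 1075/1024; 269/256; 135/128; 17/16; 9/8; 5/4; 3/2; 2 } so 8595/8192

8595/8192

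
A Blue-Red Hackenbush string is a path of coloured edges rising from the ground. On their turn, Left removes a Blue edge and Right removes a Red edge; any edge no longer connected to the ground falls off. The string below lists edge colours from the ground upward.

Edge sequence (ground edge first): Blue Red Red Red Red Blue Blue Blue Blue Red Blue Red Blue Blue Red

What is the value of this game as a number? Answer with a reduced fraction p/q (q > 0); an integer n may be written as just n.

edge 1 of 15 (Blue): { 0 | · } so 1
edge 2 of 15 (Red): { 0 | 1 } so 1/2
edge 3 of 15 (Red): { 0 | 1/2, 1 } so 1/4
edge 4 of 15 (Red): { 0 | 1/4, 1/2, 1 } so 1/8
edge 5 of 15 (Red): { 0 | 1/8, 1/4, 1/2, 1 } so 1/16
edge 6 of 15 (Blue): { 0, 1/16 | 1/8, 1/4, 1/2, 1 } so 3/32
edge 7 of 15 (Blue): { 0, 1/16, 3/32 | 1/8, 1/4, 1/2, 1 } so 7/64
edge 8 of 15 (Blue): { 0, 1/16, 3/32, 7/64 | 1/8, 1/4, 1/2, 1 } so 15/128
edge 9 of 15 (Blue): { 0, 1/16, 3/32, 7/64, 15/128 | 1/8, 1/4, 1/2, 1 } so 31/256
edge 10 of 15 (Red): { 0, 1/16, 3/32, 7/64, 15/128 | 31/256, 1/8, 1/4, 1/2, 1 } so 61/512
edge 11 of 15 (Blue): { 0, 1/16, 3/32, 7/64, 15/128, 61/512 | 31/256, 1/8, 1/4, 1/2, 1 } so 123/1024
edge 12 of 15 (Red): { 0, 1/16, 3/32, 7/64, 15/128, 61/512 | 123/1024, 31/256, 1/8, 1/4, 1/2, 1 } so 245/2048
edge 13 of 15 (Blue): { 0, 1/16, 3/32, 7/64, 15/128, 61/512, 245/2048 | 123/1024, 31/256, 1/8, 1/4, 1/2, 1 } so 491/4096
edge 14 of 15 (Blue): { 0, 1/16, 3/32, 7/64, 15/128, 61/512, 245/2048, 491/4096 | 123/1024, 31/256, 1/8, 1/4, 1/2, 1 } so 983/8192
edge 15 of 15 (Red): { 0, 1/16, 3/32, 7/64, 15/128, 61/512, 245/2048, 491/4096 | 983/8192, 123/1024, 31/256, 1/8, 1/4, 1/2, 1 } so 1965/16384

1965/16384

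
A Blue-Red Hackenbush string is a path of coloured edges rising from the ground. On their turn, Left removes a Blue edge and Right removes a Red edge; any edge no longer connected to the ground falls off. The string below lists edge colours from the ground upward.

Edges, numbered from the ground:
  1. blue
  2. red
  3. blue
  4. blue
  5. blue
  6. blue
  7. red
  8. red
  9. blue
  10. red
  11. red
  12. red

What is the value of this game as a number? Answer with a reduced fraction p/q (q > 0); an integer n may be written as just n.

Build v(s[:k]) for k = 1..12, string s = blue red blue blue blue blue red red blue red red red.
v(b) = { 0 | · } — 1
v(br) = { 0 | 1 } — 1/2
v(brb) = { 0; 1/2 | 1 } — 3/4
v(brbb) = { 0; 1/2; 3/4 | 1 } — 7/8
v(brbbb) = { 0; 1/2; 3/4; 7/8 | 1 } — 15/16
v(brbbbb) = { 0; 1/2; 3/4; 7/8; 15/16 | 1 } — 31/32
v(brbbbbr) = { 0; 1/2; 3/4; 7/8; 15/16 | 31/32; 1 } — 61/64
v(brbbbbrr) = { 0; 1/2; 3/4; 7/8; 15/16 | 61/64; 31/32; 1 } — 121/128
v(brbbbbrrb) = { 0; 1/2; 3/4; 7/8; 15/16; 121/128 | 61/64; 31/32; 1 } — 243/256
v(brbbbbrrbr) = { 0; 1/2; 3/4; 7/8; 15/16; 121/128 | 243/256; 61/64; 31/32; 1 } — 485/512
v(brbbbbrrbrr) = { 0; 1/2; 3/4; 7/8; 15/16; 121/128 | 485/512; 243/256; 61/64; 31/32; 1 } — 969/1024
v(brbbbbrrbrrr) = { 0; 1/2; 3/4; 7/8; 15/16; 121/128 | 969/1024; 485/512; 243/256; 61/64; 31/32; 1 } — 1937/2048

1937/2048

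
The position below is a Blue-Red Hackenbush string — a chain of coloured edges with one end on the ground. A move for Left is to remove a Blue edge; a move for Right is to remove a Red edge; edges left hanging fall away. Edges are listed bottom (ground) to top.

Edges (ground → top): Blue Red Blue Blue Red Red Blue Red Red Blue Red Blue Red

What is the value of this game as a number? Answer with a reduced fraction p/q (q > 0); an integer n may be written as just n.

3221/4096

Build g(s[:k]) for k = 1..13, string s = Blue Red Blue Blue Red Red Blue Red Red Blue Red Blue Red.
edge 1 of 13 (Blue): { 0 | — } → 1
edge 2 of 13 (Red): { 0 | 1 } → 1/2
edge 3 of 13 (Blue): { 0 1/2 | 1 } → 3/4
edge 4 of 13 (Blue): { 0 1/2 3/4 | 1 } → 7/8
edge 5 of 13 (Red): { 0 1/2 3/4 | 7/8 1 } → 13/16
edge 6 of 13 (Red): { 0 1/2 3/4 | 13/16 7/8 1 } → 25/32
edge 7 of 13 (Blue): { 0 1/2 3/4 25/32 | 13/16 7/8 1 } → 51/64
edge 8 of 13 (Red): { 0 1/2 3/4 25/32 | 51/64 13/16 7/8 1 } → 101/128
edge 9 of 13 (Red): { 0 1/2 3/4 25/32 | 101/128 51/64 13/16 7/8 1 } → 201/256
edge 10 of 13 (Blue): { 0 1/2 3/4 25/32 201/256 | 101/128 51/64 13/16 7/8 1 } → 403/512
edge 11 of 13 (Red): { 0 1/2 3/4 25/32 201/256 | 403/512 101/128 51/64 13/16 7/8 1 } → 805/1024
edge 12 of 13 (Blue): { 0 1/2 3/4 25/32 201/256 805/1024 | 403/512 101/128 51/64 13/16 7/8 1 } → 1611/2048
edge 13 of 13 (Red): { 0 1/2 3/4 25/32 201/256 805/1024 | 1611/2048 403/512 101/128 51/64 13/16 7/8 1 } → 3221/4096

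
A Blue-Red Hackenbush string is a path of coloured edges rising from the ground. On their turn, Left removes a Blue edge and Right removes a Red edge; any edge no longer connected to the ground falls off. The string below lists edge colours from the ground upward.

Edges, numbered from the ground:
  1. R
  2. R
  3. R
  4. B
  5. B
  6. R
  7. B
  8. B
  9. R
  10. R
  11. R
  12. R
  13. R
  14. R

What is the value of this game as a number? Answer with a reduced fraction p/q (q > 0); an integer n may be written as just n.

1 of 14 · R · max L −∞ · min R 0 so -1
2 of 14 · RR · max L −∞ · min R -1 so -2
3 of 14 · RRR · max L −∞ · min R -2 so -3
4 of 14 · RRRB · max L -3 · min R -2 so -5/2
5 of 14 · RRRBB · max L -5/2 · min R -2 so -9/4
6 of 14 · RRRBBR · max L -5/2 · min R -9/4 so -19/8
7 of 14 · RRRBBRB · max L -19/8 · min R -9/4 so -37/16
8 of 14 · RRRBBRBB · max L -37/16 · min R -9/4 so -73/32
9 of 14 · RRRBBRBBR · max L -37/16 · min R -73/32 so -147/64
10 of 14 · RRRBBRBBRR · max L -37/16 · min R -147/64 so -295/128
11 of 14 · RRRBBRBBRRR · max L -37/16 · min R -295/128 so -591/256
12 of 14 · RRRBBRBBRRRR · max L -37/16 · min R -591/256 so -1183/512
13 of 14 · RRRBBRBBRRRRR · max L -37/16 · min R -1183/512 so -2367/1024
14 of 14 · RRRBBRBBRRRRRR · max L -37/16 · min R -2367/1024 so -4735/2048

-4735/2048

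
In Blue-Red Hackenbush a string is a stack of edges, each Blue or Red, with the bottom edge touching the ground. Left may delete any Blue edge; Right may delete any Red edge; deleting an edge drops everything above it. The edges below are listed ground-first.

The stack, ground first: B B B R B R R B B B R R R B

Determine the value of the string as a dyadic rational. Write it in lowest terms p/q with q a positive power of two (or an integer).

1 of 14 · B · max L 0 · min R +∞ gives 1
2 of 14 · BB · max L 1 · min R +∞ gives 2
3 of 14 · BBB · max L 2 · min R +∞ gives 3
4 of 14 · BBBR · max L 2 · min R 3 gives 5/2
5 of 14 · BBBRB · max L 5/2 · min R 3 gives 11/4
6 of 14 · BBBRBR · max L 5/2 · min R 11/4 gives 21/8
7 of 14 · BBBRBRR · max L 5/2 · min R 21/8 gives 41/16
8 of 14 · BBBRBRRB · max L 41/16 · min R 21/8 gives 83/32
9 of 14 · BBBRBRRBB · max L 83/32 · min R 21/8 gives 167/64
10 of 14 · BBBRBRRBBB · max L 167/64 · min R 21/8 gives 335/128
11 of 14 · BBBRBRRBBBR · max L 167/64 · min R 335/128 gives 669/256
12 of 14 · BBBRBRRBBBRR · max L 167/64 · min R 669/256 gives 1337/512
13 of 14 · BBBRBRRBBBRRR · max L 167/64 · min R 1337/512 gives 2673/1024
14 of 14 · BBBRBRRBBBRRRB · max L 2673/1024 · min R 1337/512 gives 5347/2048

5347/2048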